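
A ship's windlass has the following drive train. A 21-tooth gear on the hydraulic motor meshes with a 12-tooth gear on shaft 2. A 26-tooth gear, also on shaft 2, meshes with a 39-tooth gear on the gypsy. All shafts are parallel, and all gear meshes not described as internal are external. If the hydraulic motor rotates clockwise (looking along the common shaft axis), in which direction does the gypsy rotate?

the hydraulic motor → shaft 2: external mesh, 1 reversal → CCW.
shaft 2 → the gypsy: external mesh, 1 reversal → CW.
2 reversals in total — an even number — so the gypsy turns the same way as the hydraulic motor.

clockwise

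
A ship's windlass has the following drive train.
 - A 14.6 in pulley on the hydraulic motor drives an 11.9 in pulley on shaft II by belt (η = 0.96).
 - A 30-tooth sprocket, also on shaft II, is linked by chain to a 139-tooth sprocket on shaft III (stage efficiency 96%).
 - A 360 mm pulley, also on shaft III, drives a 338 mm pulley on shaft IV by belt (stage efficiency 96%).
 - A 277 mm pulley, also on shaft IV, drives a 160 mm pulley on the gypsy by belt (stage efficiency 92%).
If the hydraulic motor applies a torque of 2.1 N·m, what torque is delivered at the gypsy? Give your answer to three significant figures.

3.50 N·m

Belt: ratio = 11.9/14.6 = 0.81507; torque at shaft II = 2.1 × 0.81507 × 0.96 = 1.6432 N·m.
Chain: ratio = 139/30 = 4.6333; torque at shaft III = 1.6432 × 4.6333 × 0.96 = 7.3089 N·m.
Belt: ratio = 338/360 = 0.93889; torque at shaft IV = 7.3089 × 0.93889 × 0.96 = 6.5877 N·m.
Belt: ratio = 160/277 = 0.57762; torque at the gypsy = 6.5877 × 0.57762 × 0.92 = 3.5008 N·m.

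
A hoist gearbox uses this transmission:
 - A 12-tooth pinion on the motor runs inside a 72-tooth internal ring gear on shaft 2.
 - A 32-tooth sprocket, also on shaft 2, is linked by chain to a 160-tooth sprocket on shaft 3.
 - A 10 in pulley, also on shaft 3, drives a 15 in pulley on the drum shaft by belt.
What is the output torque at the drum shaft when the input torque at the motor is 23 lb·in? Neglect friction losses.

1035 lb·in

Internal gear: ratio = 72/12 = 6; torque at shaft 2 = 23 × 6 = 138 lb·in.
Chain: ratio = 160/32 = 5; torque at shaft 3 = 138 × 5 = 690 lb·in.
Belt: ratio = 15/10 = 1.5; torque at the drum shaft = 690 × 1.5 = 1035 lb·in.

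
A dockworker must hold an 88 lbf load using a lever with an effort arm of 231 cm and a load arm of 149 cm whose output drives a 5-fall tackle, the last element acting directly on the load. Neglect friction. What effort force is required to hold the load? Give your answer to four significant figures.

Lever MA = effort arm / load arm = 231/149 = 1.5503.
Block-and-tackle MA = number of supporting rope parts = 5.
Combined ideal MA = 1.5503 × 5 = 7.7517.
Effort = load / MA = 88 / 7.7517 = 11.352 lbf.

11.35 lbf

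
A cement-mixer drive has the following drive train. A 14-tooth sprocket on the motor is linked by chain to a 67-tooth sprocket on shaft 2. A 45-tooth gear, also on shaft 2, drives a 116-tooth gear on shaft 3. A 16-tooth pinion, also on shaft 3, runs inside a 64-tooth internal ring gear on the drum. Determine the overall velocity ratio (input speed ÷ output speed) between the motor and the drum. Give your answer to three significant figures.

Each stage contributes driven/driver: chain 67/14 = 4.7857, gear mesh 116/45 = 2.5778, internal gear 64/16 = 4.
Overall: 4.7857 × 2.5778 × 4 = 49.346.

49.3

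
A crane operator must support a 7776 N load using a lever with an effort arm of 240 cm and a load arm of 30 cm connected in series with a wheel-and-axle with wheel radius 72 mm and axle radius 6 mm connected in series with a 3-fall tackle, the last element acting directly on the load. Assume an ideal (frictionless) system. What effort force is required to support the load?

27 N

Lever MA = effort arm / load arm = 240/30 = 8.
Wheel-and-axle MA = R/r = 72/6 = 12.
Block-and-tackle MA = number of supporting rope parts = 3.
Combined ideal MA = 8 × 12 × 3 = 288.
Effort = load / MA = 7776 / 288 = 27 N.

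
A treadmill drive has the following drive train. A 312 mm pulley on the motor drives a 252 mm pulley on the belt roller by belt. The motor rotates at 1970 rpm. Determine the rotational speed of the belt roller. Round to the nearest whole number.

the motor → the belt roller (belt, 252/312): 1970 ÷ 0.80769 = 2439 rpm

2439 rpm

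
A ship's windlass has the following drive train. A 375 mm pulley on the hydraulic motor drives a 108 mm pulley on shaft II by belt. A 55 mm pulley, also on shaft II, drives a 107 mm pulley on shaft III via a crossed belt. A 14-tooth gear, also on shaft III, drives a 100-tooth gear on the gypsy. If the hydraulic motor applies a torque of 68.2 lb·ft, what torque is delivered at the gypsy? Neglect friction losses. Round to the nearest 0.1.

Belt: ratio = 108/375 = 0.288; torque at shaft II = 68.2 × 0.288 = 19.642 lb·ft.
Belt: ratio = 107/55 = 1.9455; torque at shaft III = 19.642 × 1.9455 = 38.212 lb·ft.
Gear mesh: ratio = 100/14 = 7.1429; torque at the gypsy = 38.212 × 7.1429 = 272.94 lb·ft.

272.9 lb·ft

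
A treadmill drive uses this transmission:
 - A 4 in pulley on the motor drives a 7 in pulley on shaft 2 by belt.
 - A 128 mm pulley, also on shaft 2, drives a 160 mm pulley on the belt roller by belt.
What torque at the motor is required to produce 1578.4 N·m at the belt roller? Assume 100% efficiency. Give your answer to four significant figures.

Overall ratio R = 1.75 × 1.25 = 2.1875.
Input torque = output torque / R = 1578.4 / 2.1875 = 721.55 N·m.

721.6 N·m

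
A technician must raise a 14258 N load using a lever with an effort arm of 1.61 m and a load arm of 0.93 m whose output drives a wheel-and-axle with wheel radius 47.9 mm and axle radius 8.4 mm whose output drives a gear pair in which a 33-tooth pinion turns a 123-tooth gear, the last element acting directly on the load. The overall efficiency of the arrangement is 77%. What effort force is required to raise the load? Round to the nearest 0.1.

503.2 N

Lever MA = effort arm / load arm = 1.61/0.93 = 1.7312.
Wheel-and-axle MA = R/r = 47.9/8.4 = 5.7024.
Gear pair MA = 123/33 = 3.7273.
Combined ideal MA = 1.7312 × 5.7024 × 3.7273 = 36.795.
Actual MA = 36.795 × 0.77 = 28.332.
Effort = load / actual MA = 14258 / 28.332 = 503.24 N.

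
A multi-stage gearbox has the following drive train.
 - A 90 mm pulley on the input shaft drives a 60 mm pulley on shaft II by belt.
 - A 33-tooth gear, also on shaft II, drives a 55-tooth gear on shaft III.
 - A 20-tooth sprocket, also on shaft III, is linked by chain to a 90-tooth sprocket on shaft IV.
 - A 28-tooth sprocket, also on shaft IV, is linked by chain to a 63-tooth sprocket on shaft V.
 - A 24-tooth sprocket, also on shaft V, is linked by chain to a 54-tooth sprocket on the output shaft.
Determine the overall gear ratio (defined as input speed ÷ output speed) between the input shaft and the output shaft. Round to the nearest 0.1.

Each stage contributes driven/driver: belt 60/90 = 0.66667, gear mesh 55/33 = 1.6667, chain 90/20 = 4.5, chain 63/28 = 2.25, chain 54/24 = 2.25.
Overall: 0.66667 × 1.6667 × 4.5 × 2.25 × 2.25 = 25.312.

25.3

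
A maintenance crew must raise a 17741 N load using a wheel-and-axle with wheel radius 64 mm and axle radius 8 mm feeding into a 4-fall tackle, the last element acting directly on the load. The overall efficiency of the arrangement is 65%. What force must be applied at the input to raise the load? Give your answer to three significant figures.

Wheel-and-axle MA = R/r = 64/8 = 8.
Block-and-tackle MA = number of supporting rope parts = 4.
Combined ideal MA = 8 × 4 = 32.
Actual MA = 32 × 0.65 = 20.8.
Effort = load / actual MA = 17741 / 20.8 = 852.93 N.

853 N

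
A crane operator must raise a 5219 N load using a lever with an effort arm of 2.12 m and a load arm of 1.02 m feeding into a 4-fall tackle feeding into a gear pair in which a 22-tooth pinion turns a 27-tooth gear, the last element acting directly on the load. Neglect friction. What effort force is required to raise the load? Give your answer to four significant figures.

511.5 N

Lever MA = effort arm / load arm = 2.12/1.02 = 2.0784.
Block-and-tackle MA = number of supporting rope parts = 4.
Gear pair MA = 27/22 = 1.2273.
Combined ideal MA = 2.0784 × 4 × 1.2273 = 10.203.
Effort = load / MA = 5219 / 10.203 = 511.51 N.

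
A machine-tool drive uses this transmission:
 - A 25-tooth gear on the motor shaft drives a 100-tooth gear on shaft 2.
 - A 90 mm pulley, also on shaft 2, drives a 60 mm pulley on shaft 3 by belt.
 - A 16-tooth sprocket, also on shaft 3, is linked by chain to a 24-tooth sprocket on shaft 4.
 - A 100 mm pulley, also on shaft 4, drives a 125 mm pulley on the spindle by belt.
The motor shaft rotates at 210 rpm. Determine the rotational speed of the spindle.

42 rpm

Gear mesh: ratio = 100/25 = 4, so shaft 2 turns at 210 / 4 = 52.5 rpm.
Belt: ratio = 60/90 = 0.66667, so shaft 3 turns at 52.5 / 0.66667 = 78.75 rpm.
Chain: ratio = 24/16 = 1.5, so shaft 4 turns at 78.75 / 1.5 = 52.5 rpm.
Belt: ratio = 125/100 = 1.25, so the spindle turns at 52.5 / 1.25 = 42 rpm.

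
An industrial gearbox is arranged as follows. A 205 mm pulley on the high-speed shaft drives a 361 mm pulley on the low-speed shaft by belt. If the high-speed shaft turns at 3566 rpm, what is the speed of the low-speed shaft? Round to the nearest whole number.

2025 rpm

the high-speed shaft → the low-speed shaft (belt, 361/205): 3566 ÷ 1.761 = 2025 rpm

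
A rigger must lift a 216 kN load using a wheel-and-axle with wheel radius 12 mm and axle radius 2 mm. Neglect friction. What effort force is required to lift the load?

36 kN

Wheel-and-axle MA = R/r = 12/2 = 6.
Effort = load / MA = 216 / 6 = 36 kN.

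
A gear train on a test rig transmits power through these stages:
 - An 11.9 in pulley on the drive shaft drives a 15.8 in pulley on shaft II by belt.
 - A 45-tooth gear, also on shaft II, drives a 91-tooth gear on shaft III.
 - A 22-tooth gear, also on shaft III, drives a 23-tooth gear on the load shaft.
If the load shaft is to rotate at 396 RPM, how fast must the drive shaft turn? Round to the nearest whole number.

1112 RPM

Overall ratio R = 1.3277 × 2.0222 × 1.0455 = 2.807.
Required input speed = output speed × R = 396 × 2.807 = 1111.6 RPM.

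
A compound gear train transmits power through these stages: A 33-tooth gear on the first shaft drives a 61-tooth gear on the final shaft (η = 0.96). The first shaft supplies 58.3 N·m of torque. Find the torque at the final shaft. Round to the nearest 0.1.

103.5 N·m

gear mesh 61/33 = 1.8485 → τ = 58.3·1.8485·0.96 = 103.46 N·m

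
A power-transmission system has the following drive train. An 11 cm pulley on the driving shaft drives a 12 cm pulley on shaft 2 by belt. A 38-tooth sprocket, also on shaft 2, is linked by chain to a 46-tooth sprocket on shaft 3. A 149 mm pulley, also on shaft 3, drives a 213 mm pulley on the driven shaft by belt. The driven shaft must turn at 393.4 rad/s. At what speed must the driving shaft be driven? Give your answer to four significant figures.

Overall ratio R = 1.0909 × 1.2105 × 1.4295 = 1.8878.
Required input speed = output speed × R = 393.4 × 1.8878 = 742.66 rad/s.

742.7 rad/s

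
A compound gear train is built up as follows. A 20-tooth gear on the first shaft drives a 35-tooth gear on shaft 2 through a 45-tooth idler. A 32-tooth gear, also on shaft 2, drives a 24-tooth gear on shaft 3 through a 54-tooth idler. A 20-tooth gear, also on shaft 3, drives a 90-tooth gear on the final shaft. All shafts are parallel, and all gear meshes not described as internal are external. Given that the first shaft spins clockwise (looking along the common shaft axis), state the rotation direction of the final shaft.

anticlockwise

the first shaft → shaft 2: driver → idler → driven is 2 external meshes, 2 reversals → CW.
shaft 2 → shaft 3: driver → idler → driven is 2 external meshes, 2 reversals → CW.
shaft 3 → the final shaft: external mesh, 1 reversal → CCW.
5 reversals in total — an odd number — so the final shaft turns opposite to the first shaft.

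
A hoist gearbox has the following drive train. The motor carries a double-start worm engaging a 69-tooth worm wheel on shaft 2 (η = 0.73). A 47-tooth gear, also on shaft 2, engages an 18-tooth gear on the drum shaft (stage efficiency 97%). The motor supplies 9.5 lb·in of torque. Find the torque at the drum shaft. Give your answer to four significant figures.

Worm: ratio = 69/2 = 34.5; torque at shaft 2 = 9.5 × 34.5 × 0.73 = 239.26 lb·in.
Gear mesh: ratio = 18/47 = 0.38298; torque at the drum shaft = 239.26 × 0.38298 × 0.97 = 88.882 lb·in.

88.88 lb·in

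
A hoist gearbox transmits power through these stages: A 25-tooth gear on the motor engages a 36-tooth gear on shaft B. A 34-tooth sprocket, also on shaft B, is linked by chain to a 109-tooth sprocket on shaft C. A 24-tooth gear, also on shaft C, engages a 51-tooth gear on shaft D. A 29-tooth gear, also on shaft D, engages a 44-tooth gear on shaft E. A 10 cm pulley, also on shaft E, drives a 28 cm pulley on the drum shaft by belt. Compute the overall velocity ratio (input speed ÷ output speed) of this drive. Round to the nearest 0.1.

Each stage contributes driven/driver: gear mesh 36/25 = 1.44, chain 109/34 = 3.2059, gear mesh 51/24 = 2.125, gear mesh 44/29 = 1.5172, belt 28/10 = 2.8.
Overall: 1.44 × 3.2059 × 2.125 × 1.5172 × 2.8 = 41.676.

41.7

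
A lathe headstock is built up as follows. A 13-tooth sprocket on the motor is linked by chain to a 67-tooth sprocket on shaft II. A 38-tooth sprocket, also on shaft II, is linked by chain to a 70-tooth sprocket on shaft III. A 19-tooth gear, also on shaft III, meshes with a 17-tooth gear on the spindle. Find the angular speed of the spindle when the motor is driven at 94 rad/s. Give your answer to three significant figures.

11.1 rad/s

the motor → shaft II (chain, 67/13): 94 ÷ 5.1538 = 18.239 rad/s
shaft II → shaft III (chain, 70/38): 18.239 ÷ 1.8421 = 9.9011 rad/s
shaft III → the spindle (gear mesh, 17/19): 9.9011 ÷ 0.89474 = 11.066 rad/s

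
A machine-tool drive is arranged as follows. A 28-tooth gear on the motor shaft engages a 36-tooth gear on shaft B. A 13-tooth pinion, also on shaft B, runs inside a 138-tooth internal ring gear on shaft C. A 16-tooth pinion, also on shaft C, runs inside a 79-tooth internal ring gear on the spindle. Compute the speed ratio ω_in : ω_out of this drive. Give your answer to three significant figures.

67.4

Each stage contributes driven/driver: gear mesh 36/28 = 1.2857, internal gear 138/13 = 10.615, internal gear 79/16 = 4.9375.
Overall: 1.2857 × 10.615 × 4.9375 = 67.389.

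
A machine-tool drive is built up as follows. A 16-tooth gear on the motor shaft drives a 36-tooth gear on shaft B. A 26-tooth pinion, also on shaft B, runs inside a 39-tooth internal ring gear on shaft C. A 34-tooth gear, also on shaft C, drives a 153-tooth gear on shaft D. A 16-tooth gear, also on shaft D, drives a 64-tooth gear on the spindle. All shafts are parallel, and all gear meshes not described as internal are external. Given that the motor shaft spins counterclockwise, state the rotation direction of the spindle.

clockwise

the motor shaft → shaft B: external mesh, 1 reversal → CW.
shaft B → shaft C: internal mesh, same direction → CW.
shaft C → shaft D: external mesh, 1 reversal → CCW.
shaft D → the spindle: external mesh, 1 reversal → CW.
3 reversals in total — an odd number — so the spindle turns opposite to the motor shaft.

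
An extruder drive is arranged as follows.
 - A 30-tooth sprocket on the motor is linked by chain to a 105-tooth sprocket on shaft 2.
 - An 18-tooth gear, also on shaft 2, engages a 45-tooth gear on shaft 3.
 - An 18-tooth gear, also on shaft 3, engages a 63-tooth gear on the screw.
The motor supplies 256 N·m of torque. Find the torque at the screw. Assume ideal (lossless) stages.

7840 N·m

Chain: ratio = 105/30 = 3.5; torque at shaft 2 = 256 × 3.5 = 896 N·m.
Gear mesh: ratio = 45/18 = 2.5; torque at shaft 3 = 896 × 2.5 = 2240 N·m.
Gear mesh: ratio = 63/18 = 3.5; torque at the screw = 2240 × 3.5 = 7840 N·m.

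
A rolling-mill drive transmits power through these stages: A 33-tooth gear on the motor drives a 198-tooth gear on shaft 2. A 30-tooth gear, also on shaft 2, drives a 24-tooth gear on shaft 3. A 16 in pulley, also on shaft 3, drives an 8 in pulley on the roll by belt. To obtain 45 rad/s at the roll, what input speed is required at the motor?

Overall ratio R = 6 × 0.8 × 0.5 = 2.4.
Required input speed = output speed × R = 45 × 2.4 = 108 rad/s.

108 rad/s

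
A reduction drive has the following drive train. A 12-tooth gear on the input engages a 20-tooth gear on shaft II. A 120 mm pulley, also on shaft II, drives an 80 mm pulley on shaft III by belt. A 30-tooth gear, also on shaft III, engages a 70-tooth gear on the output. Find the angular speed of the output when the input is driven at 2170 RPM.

837 RPM

gear mesh 20/12 = 1.6667 → 2170/1.6667 = 1302 RPM
belt 80/120 = 0.66667 → 1302/0.66667 = 1953 RPM
gear mesh 70/30 = 2.3333 → 1953/2.3333 = 837 RPM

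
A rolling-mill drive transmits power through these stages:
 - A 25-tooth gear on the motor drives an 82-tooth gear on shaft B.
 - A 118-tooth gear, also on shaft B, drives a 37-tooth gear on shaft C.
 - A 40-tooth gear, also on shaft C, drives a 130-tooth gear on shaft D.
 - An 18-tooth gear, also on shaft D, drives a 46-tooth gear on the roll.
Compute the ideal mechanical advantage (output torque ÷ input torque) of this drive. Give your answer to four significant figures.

Each stage contributes driven/driver: gear mesh 82/25 = 3.28, gear mesh 37/118 = 0.31356, gear mesh 130/40 = 3.25, gear mesh 46/18 = 2.5556.
Overall: 3.28 × 0.31356 × 3.25 × 2.5556 = 8.5421.

8.542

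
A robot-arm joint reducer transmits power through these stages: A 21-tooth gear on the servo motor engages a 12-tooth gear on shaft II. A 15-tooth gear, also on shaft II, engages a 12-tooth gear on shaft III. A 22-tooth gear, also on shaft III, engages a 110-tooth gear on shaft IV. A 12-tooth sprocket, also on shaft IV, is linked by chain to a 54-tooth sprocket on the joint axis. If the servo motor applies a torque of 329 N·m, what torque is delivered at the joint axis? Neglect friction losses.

3384 N·m

Gear mesh: ratio = 12/21 = 0.57143; torque at shaft II = 329 × 0.57143 = 188 N·m.
Gear mesh: ratio = 12/15 = 0.8; torque at shaft III = 188 × 0.8 = 150.4 N·m.
Gear mesh: ratio = 110/22 = 5; torque at shaft IV = 150.4 × 5 = 752 N·m.
Chain: ratio = 54/12 = 4.5; torque at the joint axis = 752 × 4.5 = 3384 N·m.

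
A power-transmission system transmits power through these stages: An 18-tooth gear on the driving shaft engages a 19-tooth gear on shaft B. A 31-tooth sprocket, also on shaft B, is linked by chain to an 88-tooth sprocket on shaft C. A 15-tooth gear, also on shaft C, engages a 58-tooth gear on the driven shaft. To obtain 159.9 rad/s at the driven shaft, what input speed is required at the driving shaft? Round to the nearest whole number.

1853 rad/s

Overall ratio R = 1.0556 × 2.8387 × 3.8667 = 11.586.
Required input speed = output speed × R = 159.9 × 11.586 = 1852.6 rad/s.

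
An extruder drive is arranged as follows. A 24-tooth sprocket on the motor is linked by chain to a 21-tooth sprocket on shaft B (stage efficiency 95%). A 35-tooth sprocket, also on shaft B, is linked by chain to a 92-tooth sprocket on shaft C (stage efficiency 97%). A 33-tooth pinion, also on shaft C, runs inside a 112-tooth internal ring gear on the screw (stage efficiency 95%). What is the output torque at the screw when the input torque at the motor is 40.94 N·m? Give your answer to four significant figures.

After the chain (21/24): 40.94 × 0.875 × 0.95 = 34.031 N·m
After the chain (92/35): 34.031 × 2.6286 × 0.97 = 86.77 N·m
After the internal gear (112/33): 86.77 × 3.3939 × 0.95 = 279.77 N·m

279.8 N·m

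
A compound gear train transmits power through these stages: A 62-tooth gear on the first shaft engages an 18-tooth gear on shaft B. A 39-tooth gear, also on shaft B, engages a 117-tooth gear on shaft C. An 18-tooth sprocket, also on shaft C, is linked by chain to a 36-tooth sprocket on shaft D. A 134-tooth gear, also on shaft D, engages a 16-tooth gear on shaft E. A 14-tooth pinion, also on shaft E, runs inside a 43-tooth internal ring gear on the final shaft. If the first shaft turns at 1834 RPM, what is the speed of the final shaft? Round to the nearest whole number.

2871 RPM

Gear mesh: ratio = 18/62 = 0.29032, so shaft B turns at 1834 / 0.29032 = 6317.1 RPM.
Gear mesh: ratio = 117/39 = 3, so shaft C turns at 6317.1 / 3 = 2105.7 RPM.
Chain: ratio = 36/18 = 2, so shaft D turns at 2105.7 / 2 = 1052.9 RPM.
Gear mesh: ratio = 16/134 = 0.1194, so shaft E turns at 1052.9 / 0.1194 = 8817.6 RPM.
Internal gear: ratio = 43/14 = 3.0714, so the final shaft turns at 8817.6 / 3.0714 = 2870.9 RPM.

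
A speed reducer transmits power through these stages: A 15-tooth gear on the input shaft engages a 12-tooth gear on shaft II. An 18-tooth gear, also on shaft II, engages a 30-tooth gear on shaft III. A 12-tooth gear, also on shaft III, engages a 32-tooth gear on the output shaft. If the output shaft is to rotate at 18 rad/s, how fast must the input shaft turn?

Overall ratio R = 0.8 × 1.6667 × 2.6667 = 3.5556.
Required input speed = output speed × R = 18 × 3.5556 = 64 rad/s.

64 rad/s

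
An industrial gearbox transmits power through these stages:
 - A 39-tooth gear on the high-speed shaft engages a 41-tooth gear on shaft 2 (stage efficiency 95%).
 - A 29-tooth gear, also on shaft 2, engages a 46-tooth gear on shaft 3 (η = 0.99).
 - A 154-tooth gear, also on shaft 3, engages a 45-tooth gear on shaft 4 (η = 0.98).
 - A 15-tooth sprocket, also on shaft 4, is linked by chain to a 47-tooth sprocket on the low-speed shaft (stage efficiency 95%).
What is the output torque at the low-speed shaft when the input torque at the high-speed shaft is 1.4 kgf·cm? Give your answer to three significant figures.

After the gear mesh (41/39): 1.4 × 1.0513 × 0.95 = 1.3982 kgf·cm
After the gear mesh (46/29): 1.3982 × 1.5862 × 0.99 = 2.1957 kgf·cm
After the gear mesh (45/154): 2.1957 × 0.29221 × 0.98 = 0.62876 kgf·cm
After the chain (47/15): 0.62876 × 3.1333 × 0.95 = 1.8716 kgf·cm

1.87 kgf·cm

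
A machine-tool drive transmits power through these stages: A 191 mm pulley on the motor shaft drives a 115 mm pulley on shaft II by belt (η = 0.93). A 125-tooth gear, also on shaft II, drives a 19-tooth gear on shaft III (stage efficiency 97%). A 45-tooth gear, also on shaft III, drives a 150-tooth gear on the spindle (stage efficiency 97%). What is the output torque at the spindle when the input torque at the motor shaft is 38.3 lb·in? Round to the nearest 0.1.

Belt: ratio = 115/191 = 0.60209; torque at shaft II = 38.3 × 0.60209 × 0.93 = 21.446 lb·in.
Gear mesh: ratio = 19/125 = 0.152; torque at shaft III = 21.446 × 0.152 × 0.97 = 3.162 lb·in.
Gear mesh: ratio = 150/45 = 3.3333; torque at the spindle = 3.162 × 3.3333 × 0.97 = 10.224 lb·in.

10.2 lb·in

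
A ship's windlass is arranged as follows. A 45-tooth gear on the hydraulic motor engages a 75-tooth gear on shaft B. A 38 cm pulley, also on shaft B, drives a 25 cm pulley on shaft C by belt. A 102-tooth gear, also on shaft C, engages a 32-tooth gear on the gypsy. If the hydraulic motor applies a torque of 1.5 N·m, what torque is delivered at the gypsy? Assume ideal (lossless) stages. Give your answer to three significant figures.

0.516 N·m

After the gear mesh (75/45): 1.5 × 1.6667 = 2.5 N·m
After the belt (25/38): 2.5 × 0.65789 = 1.6447 N·m
After the gear mesh (32/102): 1.6447 × 0.31373 = 0.516 N·m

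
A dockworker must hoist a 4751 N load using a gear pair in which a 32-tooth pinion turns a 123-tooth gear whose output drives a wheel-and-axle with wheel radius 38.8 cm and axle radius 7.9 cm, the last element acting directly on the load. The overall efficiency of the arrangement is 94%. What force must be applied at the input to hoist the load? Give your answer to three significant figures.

268 N

Gear pair MA = 123/32 = 3.8438.
Wheel-and-axle MA = R/r = 38.8/7.9 = 4.9114.
Combined ideal MA = 3.8438 × 4.9114 = 18.878.
Actual MA = 18.878 × 0.94 = 17.745.
Effort = load / actual MA = 4751 / 17.745 = 267.73 N.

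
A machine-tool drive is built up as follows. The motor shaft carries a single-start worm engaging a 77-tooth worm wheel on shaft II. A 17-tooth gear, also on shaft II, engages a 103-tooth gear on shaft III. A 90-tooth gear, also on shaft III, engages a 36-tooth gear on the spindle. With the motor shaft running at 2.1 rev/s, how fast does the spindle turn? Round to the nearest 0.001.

0.011 rev/s

Worm: ratio = 77/1 = 77, so shaft II turns at 2.1 / 77 = 0.027273 rev/s.
Gear mesh: ratio = 103/17 = 6.0588, so shaft III turns at 0.027273 / 6.0588 = 0.0045013 rev/s.
Gear mesh: ratio = 36/90 = 0.4, so the spindle turns at 0.0045013 / 0.4 = 0.011253 rev/s.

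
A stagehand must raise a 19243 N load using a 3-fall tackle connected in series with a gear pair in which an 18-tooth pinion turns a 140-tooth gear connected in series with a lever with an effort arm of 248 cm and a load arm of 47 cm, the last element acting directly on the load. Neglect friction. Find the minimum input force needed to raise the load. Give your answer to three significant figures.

Block-and-tackle MA = number of supporting rope parts = 3.
Gear pair MA = 140/18 = 7.7778.
Lever MA = effort arm / load arm = 248/47 = 5.2766.
Combined ideal MA = 3 × 7.7778 × 5.2766 = 123.12.
Effort = load / MA = 19243 / 123.12 = 156.29 N.

156 N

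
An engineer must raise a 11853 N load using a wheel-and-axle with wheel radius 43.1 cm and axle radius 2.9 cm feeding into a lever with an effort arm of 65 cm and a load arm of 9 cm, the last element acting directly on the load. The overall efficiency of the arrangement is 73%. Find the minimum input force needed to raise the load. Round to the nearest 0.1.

Wheel-and-axle MA = R/r = 43.1/2.9 = 14.862.
Lever MA = effort arm / load arm = 65/9 = 7.2222.
Combined ideal MA = 14.862 × 7.2222 = 107.34.
Actual MA = 107.34 × 0.73 = 78.356.
Effort = load / actual MA = 11853 / 78.356 = 151.27 N.

151.3 N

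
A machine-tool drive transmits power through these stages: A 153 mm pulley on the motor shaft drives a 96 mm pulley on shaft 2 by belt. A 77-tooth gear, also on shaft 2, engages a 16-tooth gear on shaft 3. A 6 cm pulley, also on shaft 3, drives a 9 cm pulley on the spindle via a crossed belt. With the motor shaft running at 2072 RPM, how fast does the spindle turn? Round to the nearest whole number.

10595 RPM

Belt: ratio = 96/153 = 0.62745, so shaft 2 turns at 2072 / 0.62745 = 3302.2 RPM.
Gear mesh: ratio = 16/77 = 0.20779, so shaft 3 turns at 3302.2 / 0.20779 = 15892 RPM.
Belt: ratio = 9/6 = 1.5, so the spindle turns at 15892 / 1.5 = 10595 RPM.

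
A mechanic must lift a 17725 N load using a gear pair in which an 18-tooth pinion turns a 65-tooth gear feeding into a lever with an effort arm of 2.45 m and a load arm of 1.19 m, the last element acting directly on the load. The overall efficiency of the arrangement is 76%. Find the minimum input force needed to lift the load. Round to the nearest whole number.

Gear pair MA = 65/18 = 3.6111.
Lever MA = effort arm / load arm = 2.45/1.19 = 2.0588.
Combined ideal MA = 3.6111 × 2.0588 = 7.4346.
Actual MA = 7.4346 × 0.76 = 5.6503.
Effort = load / actual MA = 17725 / 5.6503 = 3137 N.

3137 N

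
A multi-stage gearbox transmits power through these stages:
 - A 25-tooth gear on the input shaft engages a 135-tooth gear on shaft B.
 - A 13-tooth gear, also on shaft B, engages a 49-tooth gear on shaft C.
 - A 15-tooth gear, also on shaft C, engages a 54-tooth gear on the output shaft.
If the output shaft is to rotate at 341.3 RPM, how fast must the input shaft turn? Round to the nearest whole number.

Overall ratio R = 5.4 × 3.7692 × 3.6 = 73.274.
Required input speed = output speed × R = 341.3 × 73.274 = 25008 RPM.

25008 RPM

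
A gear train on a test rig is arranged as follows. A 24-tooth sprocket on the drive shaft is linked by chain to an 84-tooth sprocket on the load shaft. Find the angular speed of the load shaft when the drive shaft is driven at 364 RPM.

104 RPM

the drive shaft → the load shaft (chain, 84/24): 364 ÷ 3.5 = 104 RPM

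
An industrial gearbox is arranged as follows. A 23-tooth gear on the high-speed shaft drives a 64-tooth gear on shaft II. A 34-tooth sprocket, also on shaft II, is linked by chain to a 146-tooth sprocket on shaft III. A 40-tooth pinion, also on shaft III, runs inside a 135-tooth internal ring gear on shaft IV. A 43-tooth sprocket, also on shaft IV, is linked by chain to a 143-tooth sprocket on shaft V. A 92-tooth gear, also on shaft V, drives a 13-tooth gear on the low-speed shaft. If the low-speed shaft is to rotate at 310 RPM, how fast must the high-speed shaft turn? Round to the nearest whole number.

5875 RPM

Overall ratio R = 2.7826 × 4.2941 × 3.375 × 3.3256 × 0.1413 = 18.951.
Required input speed = output speed × R = 310 × 18.951 = 5874.7 RPM.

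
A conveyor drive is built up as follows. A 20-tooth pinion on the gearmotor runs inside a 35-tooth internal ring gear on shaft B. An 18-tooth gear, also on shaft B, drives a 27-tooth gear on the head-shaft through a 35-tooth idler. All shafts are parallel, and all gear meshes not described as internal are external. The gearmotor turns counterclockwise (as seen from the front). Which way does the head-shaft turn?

the gearmotor → shaft B: internal mesh, same direction → CCW.
shaft B → the head-shaft: driver → idler → driven is 2 external meshes, 2 reversals → CCW.
2 reversals in total — an even number — so the head-shaft turns the same way as the gearmotor.

counterclockwise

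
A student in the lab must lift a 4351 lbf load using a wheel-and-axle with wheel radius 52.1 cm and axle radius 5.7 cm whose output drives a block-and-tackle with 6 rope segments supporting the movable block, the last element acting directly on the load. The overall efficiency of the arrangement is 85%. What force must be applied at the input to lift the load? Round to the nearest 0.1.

93.3 lbf

Wheel-and-axle MA = R/r = 52.1/5.7 = 9.1404.
Block-and-tackle MA = number of supporting rope parts = 6.
Combined ideal MA = 9.1404 × 6 = 54.842.
Actual MA = 54.842 × 0.85 = 46.616.
Effort = load / actual MA = 4351 / 46.616 = 93.337 lbf.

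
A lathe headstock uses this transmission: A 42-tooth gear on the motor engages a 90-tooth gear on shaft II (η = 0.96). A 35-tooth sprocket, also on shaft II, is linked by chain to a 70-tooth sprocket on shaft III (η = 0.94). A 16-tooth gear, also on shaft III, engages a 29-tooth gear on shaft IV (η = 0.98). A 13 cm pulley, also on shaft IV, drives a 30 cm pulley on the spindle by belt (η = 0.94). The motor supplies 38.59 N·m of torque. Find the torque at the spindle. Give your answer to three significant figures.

575 N·m

After the gear mesh (90/42): 38.59 × 2.1429 × 0.96 = 79.385 N·m
After the chain (70/35): 79.385 × 2 × 0.94 = 149.24 N·m
After the gear mesh (29/16): 149.24 × 1.8125 × 0.98 = 265.09 N·m
After the belt (30/13): 265.09 × 2.3077 × 0.94 = 575.05 N·m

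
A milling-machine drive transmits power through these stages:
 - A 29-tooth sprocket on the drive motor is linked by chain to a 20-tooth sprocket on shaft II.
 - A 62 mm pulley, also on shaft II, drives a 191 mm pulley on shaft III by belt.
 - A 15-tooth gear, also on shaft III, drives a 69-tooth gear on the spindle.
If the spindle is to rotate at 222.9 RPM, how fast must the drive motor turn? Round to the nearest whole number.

2178 RPM

Overall ratio R = 0.68966 × 3.0806 × 4.6 = 9.7731.
Required input speed = output speed × R = 222.9 × 9.7731 = 2178.4 RPM.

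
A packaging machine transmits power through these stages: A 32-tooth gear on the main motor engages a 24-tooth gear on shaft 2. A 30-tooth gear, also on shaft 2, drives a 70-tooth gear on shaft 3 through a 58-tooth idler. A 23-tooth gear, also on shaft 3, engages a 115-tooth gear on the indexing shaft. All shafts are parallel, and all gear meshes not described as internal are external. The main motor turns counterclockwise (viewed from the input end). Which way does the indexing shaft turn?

the main motor → shaft 2: external mesh, 1 reversal → CW.
shaft 2 → shaft 3: driver → idler → driven is 2 external meshes, 2 reversals → CW.
shaft 3 → the indexing shaft: external mesh, 1 reversal → CCW.
4 reversals in total — an even number — so the indexing shaft turns the same way as the main motor.

counterclockwise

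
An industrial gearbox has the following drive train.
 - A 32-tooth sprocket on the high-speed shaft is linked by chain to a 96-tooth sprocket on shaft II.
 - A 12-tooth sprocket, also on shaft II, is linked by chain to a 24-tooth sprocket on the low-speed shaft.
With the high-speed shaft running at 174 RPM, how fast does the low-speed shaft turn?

29 RPM

the high-speed shaft → shaft II (chain, 96/32): 174 ÷ 3 = 58 RPM
shaft II → the low-speed shaft (chain, 24/12): 58 ÷ 2 = 29 RPM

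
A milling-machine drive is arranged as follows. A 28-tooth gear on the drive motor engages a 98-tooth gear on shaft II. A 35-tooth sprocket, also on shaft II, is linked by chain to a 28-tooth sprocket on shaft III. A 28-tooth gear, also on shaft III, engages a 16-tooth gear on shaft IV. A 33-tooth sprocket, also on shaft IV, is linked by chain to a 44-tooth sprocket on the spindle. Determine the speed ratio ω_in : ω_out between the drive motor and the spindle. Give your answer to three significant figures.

Each stage contributes driven/driver: gear mesh 98/28 = 3.5, chain 28/35 = 0.8, gear mesh 16/28 = 0.57143, chain 44/33 = 1.3333.
Overall: 3.5 × 0.8 × 0.57143 × 1.3333 = 2.1333.

2.13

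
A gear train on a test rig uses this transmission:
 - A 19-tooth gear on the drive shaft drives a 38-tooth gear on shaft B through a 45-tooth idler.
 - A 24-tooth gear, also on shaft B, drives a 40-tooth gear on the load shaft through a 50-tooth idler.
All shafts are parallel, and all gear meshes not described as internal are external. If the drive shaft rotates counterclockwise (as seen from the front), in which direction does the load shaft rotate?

the drive shaft → shaft B: driver → idler → driven is 2 external meshes, 2 reversals → CCW.
shaft B → the load shaft: driver → idler → driven is 2 external meshes, 2 reversals → CCW.
4 reversals in total — an even number — so the load shaft turns the same way as the drive shaft.

counterclockwise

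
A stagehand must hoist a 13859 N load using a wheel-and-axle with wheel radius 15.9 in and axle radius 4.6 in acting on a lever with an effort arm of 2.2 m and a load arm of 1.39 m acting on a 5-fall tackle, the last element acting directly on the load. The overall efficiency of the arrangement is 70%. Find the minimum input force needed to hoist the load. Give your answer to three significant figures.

724 N

Wheel-and-axle MA = R/r = 15.9/4.6 = 3.4565.
Lever MA = effort arm / load arm = 2.2/1.39 = 1.5827.
Block-and-tackle MA = number of supporting rope parts = 5.
Combined ideal MA = 3.4565 × 1.5827 × 5 = 27.354.
Actual MA = 27.354 × 0.70 = 19.148.
Effort = load / actual MA = 13859 / 19.148 = 723.8 N.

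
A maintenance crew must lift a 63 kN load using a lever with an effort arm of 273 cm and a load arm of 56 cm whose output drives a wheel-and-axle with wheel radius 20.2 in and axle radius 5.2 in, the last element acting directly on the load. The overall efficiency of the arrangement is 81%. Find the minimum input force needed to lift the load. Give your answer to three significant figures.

4.11 kN

Lever MA = effort arm / load arm = 273/56 = 4.875.
Wheel-and-axle MA = R/r = 20.2/5.2 = 3.8846.
Combined ideal MA = 4.875 × 3.8846 = 18.937.
Actual MA = 18.937 × 0.81 = 15.339.
Effort = load / actual MA = 63 / 15.339 = 4.1071 kN.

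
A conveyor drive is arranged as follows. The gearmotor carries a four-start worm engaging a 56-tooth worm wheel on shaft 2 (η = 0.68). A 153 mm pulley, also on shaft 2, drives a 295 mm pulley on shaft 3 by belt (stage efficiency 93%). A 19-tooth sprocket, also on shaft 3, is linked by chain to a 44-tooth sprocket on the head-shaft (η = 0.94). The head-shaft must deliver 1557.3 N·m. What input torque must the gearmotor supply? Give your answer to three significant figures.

41.9 N·m

Overall ratio R = 14 × 1.9281 × 2.3158 = 62.511; overall efficiency η = 0.68 × 0.93 × 0.94 = 0.5945.
Input torque = output torque / (R × η) = 1557.3 / (62.511 × 0.5945) = 41.908 N·m.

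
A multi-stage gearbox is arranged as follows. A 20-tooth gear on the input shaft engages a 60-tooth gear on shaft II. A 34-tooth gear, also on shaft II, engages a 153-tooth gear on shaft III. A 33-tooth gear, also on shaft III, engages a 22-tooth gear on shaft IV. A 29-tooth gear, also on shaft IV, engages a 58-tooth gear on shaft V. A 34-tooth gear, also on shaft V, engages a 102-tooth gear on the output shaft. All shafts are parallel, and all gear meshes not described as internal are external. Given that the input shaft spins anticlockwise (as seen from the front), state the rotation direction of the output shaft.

clockwise

the input shaft → shaft II: external mesh, 1 reversal → CW.
shaft II → shaft III: external mesh, 1 reversal → CCW.
shaft III → shaft IV: external mesh, 1 reversal → CW.
shaft IV → shaft V: external mesh, 1 reversal → CCW.
shaft V → the output shaft: external mesh, 1 reversal → CW.
5 reversals in total — an odd number — so the output shaft turns opposite to the input shaft.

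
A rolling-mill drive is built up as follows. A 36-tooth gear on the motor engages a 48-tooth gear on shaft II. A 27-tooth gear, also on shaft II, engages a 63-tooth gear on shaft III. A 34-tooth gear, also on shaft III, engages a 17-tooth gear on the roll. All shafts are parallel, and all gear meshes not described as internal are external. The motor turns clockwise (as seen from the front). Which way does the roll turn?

the motor → shaft II: external mesh, 1 reversal → CCW.
shaft II → shaft III: external mesh, 1 reversal → CW.
shaft III → the roll: external mesh, 1 reversal → CCW.
3 reversals in total — an odd number — so the roll turns opposite to the motor.

anticlockwise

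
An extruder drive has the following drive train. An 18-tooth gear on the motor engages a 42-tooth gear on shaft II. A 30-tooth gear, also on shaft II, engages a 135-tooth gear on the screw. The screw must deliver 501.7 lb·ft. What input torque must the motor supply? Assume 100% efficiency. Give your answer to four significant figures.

47.78 lb·ft

Overall ratio R = 2.3333 × 4.5 = 10.5.
Input torque = output torque / R = 501.7 / 10.5 = 47.781 lb·ft.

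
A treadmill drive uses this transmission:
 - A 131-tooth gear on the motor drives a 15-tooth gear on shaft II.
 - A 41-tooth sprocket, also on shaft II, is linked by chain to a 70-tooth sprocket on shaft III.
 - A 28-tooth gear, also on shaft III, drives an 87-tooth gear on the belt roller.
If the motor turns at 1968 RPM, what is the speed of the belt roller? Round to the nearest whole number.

3240 RPM

Gear mesh: ratio = 15/131 = 0.1145, so shaft II turns at 1968 / 0.1145 = 17187 RPM.
Chain: ratio = 70/41 = 1.7073, so shaft III turns at 17187 / 1.7073 = 10067 RPM.
Gear mesh: ratio = 87/28 = 3.1071, so the belt roller turns at 10067 / 3.1071 = 3239.9 RPM.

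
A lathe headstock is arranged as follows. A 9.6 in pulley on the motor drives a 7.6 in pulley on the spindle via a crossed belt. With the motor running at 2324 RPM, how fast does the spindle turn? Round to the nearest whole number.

2936 RPM

Belt: ratio = 7.6/9.6 = 0.79167, so the spindle turns at 2324 / 0.79167 = 2935.6 RPM.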